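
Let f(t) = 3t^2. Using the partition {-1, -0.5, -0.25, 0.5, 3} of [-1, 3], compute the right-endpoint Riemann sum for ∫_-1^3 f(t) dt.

Subinterval widths: 0.5, 0.25, 0.75, 2.5.
Right endpoints: -0.5, -0.25, 0.5, 3.
f(-0.5) = 0.75, f(-0.25) = 0.1875, f(0.5) = 0.75, f(3) = 27.
Sum = Σ Δt_i · f(t_i).
Sum = 68.484375.

68.484375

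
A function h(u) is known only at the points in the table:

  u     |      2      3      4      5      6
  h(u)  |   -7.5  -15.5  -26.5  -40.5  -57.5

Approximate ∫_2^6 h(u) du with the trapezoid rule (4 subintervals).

-115

Δu = 1.
T_4 = (1/2)·[(-7.5) + 2·(-15.5) + 2·(-26.5) + 2·(-40.5) + (-57.5)] = -115.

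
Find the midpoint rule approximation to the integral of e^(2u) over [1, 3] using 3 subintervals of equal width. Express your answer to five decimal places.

Δu = (3 − 1)/3 = 2/3.
Midpoints: 4/3, 2, 8/3.
f(4/3) ≈ 14.39192, f(2) ≈ 54.59815, f(8/3) ≈ 207.12725.
Sum = Δu · [f(4/3) + f(2) + f(8/3)].
Sum ≈ 184.07821.

184.07821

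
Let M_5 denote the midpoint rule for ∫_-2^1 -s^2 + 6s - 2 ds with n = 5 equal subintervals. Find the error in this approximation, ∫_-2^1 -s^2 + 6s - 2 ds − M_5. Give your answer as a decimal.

Exact integral: ∫_-2^1 f(s) ds = -18.
M_5 = -17.91.
Error = -18 − (-17.91) = -0.09.

-0.09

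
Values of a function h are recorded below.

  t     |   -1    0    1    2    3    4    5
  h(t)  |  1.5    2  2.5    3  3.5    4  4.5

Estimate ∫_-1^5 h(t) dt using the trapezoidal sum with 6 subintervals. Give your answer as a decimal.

Δt = 1.
T_6 = (1/2)·[1.5 + 2·2 + 2·2.5 + 2·3 + 2·3.5 + 2·4 + 4.5] = 18.

18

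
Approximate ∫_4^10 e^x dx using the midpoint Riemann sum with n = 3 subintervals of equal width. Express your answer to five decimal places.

Δx = (10 − 4)/3 = 2.
Midpoints: 5, 7, 9.
f(5) ≈ 148.41316, f(7) ≈ 1096.63316, f(9) ≈ 8103.08393.
Sum = Δx · [f(5) + f(7) + f(9)].
Sum ≈ 18696.26049.

18696.26049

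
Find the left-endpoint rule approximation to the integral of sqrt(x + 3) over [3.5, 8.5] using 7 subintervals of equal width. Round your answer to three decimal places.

Δx = (8.5 − 3.5)/7 = 5/7.
Left endpoints: 3.5, 59/14, 69/14, 79/14, 89/14, 99/14, 109/14.
f(3.5) ≈ 2.550, f(59/14) ≈ 2.686, f(69/14) ≈ 2.816, f(79/14) ≈ 2.940, f(89/14) ≈ 3.059, f(99/14) ≈ 3.174, f(109/14) ≈ 3.284.
Sum = Δx · [f(3.5) + f(59/14) + f(69/14) + ...].
Sum ≈ 14.648.

14.648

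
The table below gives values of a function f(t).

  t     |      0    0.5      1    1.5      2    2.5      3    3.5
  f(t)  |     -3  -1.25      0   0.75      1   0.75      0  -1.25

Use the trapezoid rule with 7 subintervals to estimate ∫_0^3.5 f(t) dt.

-0.4375

Δt = 0.5.
T_7 = (0.5/2)·[(-3) + 2·(-1.25) + 2·0 + 2·0.75 + 2·1 + 2·0.75 + 2·0 + (-1.25)] = -0.4375.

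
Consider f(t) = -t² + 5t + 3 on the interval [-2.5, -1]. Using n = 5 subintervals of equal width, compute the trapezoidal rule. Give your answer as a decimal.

-13.5225

Δt = (-1 − (-2.5))/5 = 0.3.
f(-2.5) = -15.75, f(-2.2) = -12.84, f(-1.9) = -10.11, f(-1.6) = -7.56, f(-1.3) = -5.19, f(-1) = -3.
T_5 = (Δt/2)·[f(t_0) + 2f(t_1) + ... + 2f(t_{4}) + f(t_5)].
Sum = -13.5225.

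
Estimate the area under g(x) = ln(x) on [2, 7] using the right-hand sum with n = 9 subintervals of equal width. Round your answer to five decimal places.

7.57391

Δx = (7 − 2)/9 = 5/9.
Right endpoints: 23/9, 28/9, 11/3, 38/9, 43/9, 16/3, 53/9, 58/9, 7.
g(23/9) ≈ 0.93827, g(28/9) ≈ 1.13498, g(11/3) ≈ 1.29928, g(38/9) ≈ 1.44036, g(43/9) ≈ 1.56398, g(16/3) ≈ 1.67398, g(53/9) ≈ 1.77307, g(58/9) ≈ 1.86322, g(7) ≈ 1.94591.
Sum = Δx · [g(23/9) + g(28/9) + g(11/3) + ...].
Sum ≈ 7.57391.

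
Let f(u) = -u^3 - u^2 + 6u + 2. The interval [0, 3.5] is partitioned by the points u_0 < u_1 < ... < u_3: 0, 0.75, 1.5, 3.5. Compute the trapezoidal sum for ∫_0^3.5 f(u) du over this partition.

-19.84765625

Subinterval widths: 0.75, 0.75, 2.
f(0) = 2, f(0.75) = 5.515625, f(1.5) = 5.375, f(3.5) = -32.125.
On each subinterval the trapezoid contributes (Δu_i/2)·[f(u_{i-1}) + f(u_i)].
Sum = -19.84765625.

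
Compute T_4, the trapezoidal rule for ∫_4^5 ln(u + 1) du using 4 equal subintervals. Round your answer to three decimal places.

Δu = (5 − 4)/4 = 0.25.
f(4) ≈ 1.609, f(4.25) ≈ 1.658, f(4.5) ≈ 1.705, f(4.75) ≈ 1.749, f(5) ≈ 1.792.
T_4 = (Δu/2)·[f(u_0) + 2f(u_1) + 2f(u_2) + 2f(u_3) + f(u_4)].
Sum ≈ 1.703.

1.703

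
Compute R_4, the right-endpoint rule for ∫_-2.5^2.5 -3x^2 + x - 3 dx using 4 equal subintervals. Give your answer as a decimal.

-47.03125

Δx = (2.5 − (-2.5))/4 = 1.25.
Right endpoints: -1.25, 0, 1.25, 2.5.
f(-1.25) = -8.9375, f(0) = -3, f(1.25) = -6.4375, f(2.5) = -19.25.
Sum = Δx · [f(-1.25) + f(0) + f(1.25) + f(2.5)].
Sum = -47.03125.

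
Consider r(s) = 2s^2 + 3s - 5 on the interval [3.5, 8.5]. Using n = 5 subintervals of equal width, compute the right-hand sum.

Δs = (8.5 − 3.5)/5 = 1.
Right endpoints: 4.5, 5.5, 6.5, 7.5, 8.5.
r(4.5) = 49, r(5.5) = 72, r(6.5) = 99, r(7.5) = 130, r(8.5) = 165.
Sum = Δs · [r(4.5) + r(5.5) + r(6.5) + r(7.5) + r(8.5)].
Sum = 515.

515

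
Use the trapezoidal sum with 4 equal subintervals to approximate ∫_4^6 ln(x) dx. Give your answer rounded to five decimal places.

3.20365

Δx = (6 − 4)/4 = 0.5.
f(4) ≈ 1.38629, f(4.5) ≈ 1.50408, f(5) ≈ 1.60944, f(5.5) ≈ 1.70475, f(6) ≈ 1.79176.
T_4 = (Δx/2)·[f(x_0) + 2f(x_1) + 2f(x_2) + 2f(x_3) + f(x_4)].
Sum ≈ 3.20365.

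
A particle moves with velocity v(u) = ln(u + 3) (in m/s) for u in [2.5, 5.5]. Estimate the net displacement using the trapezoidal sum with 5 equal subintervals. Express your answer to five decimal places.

5.81252

Δu = (5.5 − 2.5)/5 = 0.6.
v(2.5) ≈ 1.70475, v(3.1) ≈ 1.80829, v(3.7) ≈ 1.90211, v(4.3) ≈ 1.98787, v(4.9) ≈ 2.06686, v(5.5) ≈ 2.14007.
T_5 = (Δu/2)·[v(u_0) + 2v(u_1) + ... + 2v(u_{4}) + v(u_5)].
Sum ≈ 5.81252.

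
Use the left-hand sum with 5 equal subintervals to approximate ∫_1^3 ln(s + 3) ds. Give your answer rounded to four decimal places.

3.1232

Δs = (3 − 1)/5 = 0.4.
Left endpoints: 1, 1.4, 1.8, 2.2, 2.6.
f(1) ≈ 1.3863, f(1.4) ≈ 1.4816, f(1.8) ≈ 1.5686, f(2.2) ≈ 1.6487, f(2.6) ≈ 1.7228.
Sum = Δs · [f(1) + f(1.4) + f(1.8) + f(2.2) + f(2.6)].
Sum ≈ 3.1232.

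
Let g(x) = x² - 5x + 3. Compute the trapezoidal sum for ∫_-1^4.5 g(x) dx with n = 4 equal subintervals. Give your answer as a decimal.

0.81640625

Δx = (4.5 − (-1))/4 = 1.375.
g(-1) = 9, g(0.375) = 1.265625, g(1.75) = -2.6875, g(3.125) = -2.859375, g(4.5) = 0.75.
T_4 = (Δx/2)·[g(x_0) + 2g(x_1) + 2g(x_2) + 2g(x_3) + g(x_4)].
Sum = 0.81640625.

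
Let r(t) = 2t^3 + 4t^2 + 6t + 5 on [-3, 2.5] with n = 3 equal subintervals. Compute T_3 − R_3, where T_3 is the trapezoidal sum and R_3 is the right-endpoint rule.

T_3 ≈ 62.81713.
R_3 ≈ 161.12963.
T_3 − R_3 = -98.3125.

-98.3125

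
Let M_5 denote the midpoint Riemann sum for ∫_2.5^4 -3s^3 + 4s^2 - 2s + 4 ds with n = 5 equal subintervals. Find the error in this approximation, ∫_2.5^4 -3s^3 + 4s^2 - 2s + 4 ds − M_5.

Exact integral: ∫_2.5^4 f(s) ds = -101.953125.
M_5 = -101.6690625.
Error = -101.953125 − (-101.6690625) = -0.2840625.

-0.2840625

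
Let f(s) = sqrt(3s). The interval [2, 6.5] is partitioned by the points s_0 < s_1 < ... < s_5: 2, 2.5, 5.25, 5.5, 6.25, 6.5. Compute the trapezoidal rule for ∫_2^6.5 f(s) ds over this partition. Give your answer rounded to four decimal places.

15.7636

Subinterval widths: 0.5, 2.75, 0.25, 0.75, 0.25.
f(2) ≈ 2.4495, f(2.5) ≈ 2.7386, f(5.25) ≈ 3.9686, f(5.5) ≈ 4.0620, f(6.25) ≈ 4.3301, f(6.5) ≈ 4.4159.
On each subinterval the trapezoid contributes (Δs_i/2)·[f(s_{i-1}) + f(s_i)].
Sum ≈ 15.7636.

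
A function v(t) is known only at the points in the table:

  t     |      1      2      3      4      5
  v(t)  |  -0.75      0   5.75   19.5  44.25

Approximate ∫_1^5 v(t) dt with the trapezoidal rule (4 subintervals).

Δt = 1.
T_4 = (1/2)·[(-0.75) + 2·0 + 2·5.75 + 2·19.5 + 44.25] = 47.

47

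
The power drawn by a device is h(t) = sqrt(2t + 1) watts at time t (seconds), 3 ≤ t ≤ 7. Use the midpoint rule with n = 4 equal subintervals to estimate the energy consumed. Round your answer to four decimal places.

13.1965

Δt = (7 − 3)/4 = 1.
Midpoints: 3.5, 4.5, 5.5, 6.5.
h(3.5) ≈ 2.8284, h(4.5) ≈ 3.1623, h(5.5) ≈ 3.4641, h(6.5) ≈ 3.7417.
Sum = Δt · [h(3.5) + h(4.5) + h(5.5) + h(6.5)].
Sum ≈ 13.1965.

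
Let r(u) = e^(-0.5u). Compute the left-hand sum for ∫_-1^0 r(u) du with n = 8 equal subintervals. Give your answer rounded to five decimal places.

1.33841

Δu = (0 − (-1))/8 = 0.125.
Left endpoints: -1, -0.875, -0.75, -0.625, -0.5, -0.375, -0.25, -0.125.
r(-1) ≈ 1.64872, r(-0.875) ≈ 1.54883, r(-0.75) ≈ 1.45499, r(-0.625) ≈ 1.36684, r(-0.5) ≈ 1.28403, r(-0.375) ≈ 1.20623, r(-0.25) ≈ 1.13315, r(-0.125) ≈ 1.06449.
Sum = Δu · [r(-1) + r(-0.875) + r(-0.75) + ...].
Sum ≈ 1.33841.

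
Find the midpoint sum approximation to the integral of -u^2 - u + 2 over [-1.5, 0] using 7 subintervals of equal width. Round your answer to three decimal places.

Δu = (0 − (-1.5))/7 = 3/14.
Midpoints: -39/28, -33/28, -27/28, -0.75, -15/28, -9/28, -3/28.
f(-39/28) = 1139/784, f(-33/28) = 1403/784, f(-27/28) = 1595/784, f(-0.75) = 2.1875, f(-15/28) = 1763/784, f(-9/28) = 1739/784, f(-3/28) = 1643/784.
Sum = Δu · [f(-39/28) + f(-33/28) + f(-27/28) + ...].
Sum ≈ 3.006.

3.006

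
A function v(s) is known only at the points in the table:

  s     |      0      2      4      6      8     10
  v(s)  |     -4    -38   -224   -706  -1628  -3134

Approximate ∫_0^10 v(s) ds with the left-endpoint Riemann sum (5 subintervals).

Δs = 2.
Sum = 2·[(-4) + (-38) + (-224) + (-706) + (-1628)] = -5200.

-5200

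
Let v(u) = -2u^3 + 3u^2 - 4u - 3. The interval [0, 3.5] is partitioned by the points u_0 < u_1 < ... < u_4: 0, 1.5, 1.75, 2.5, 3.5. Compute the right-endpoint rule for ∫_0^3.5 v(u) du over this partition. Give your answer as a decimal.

Subinterval widths: 1.5, 0.25, 0.75, 1.
Right endpoints: 1.5, 1.75, 2.5, 3.5.
v(1.5) = -9, v(1.75) = -11.53125, v(2.5) = -25.5, v(3.5) = -66.
Sum = Σ Δu_i · v(u_i).
Sum = -101.5078125.

-101.5078125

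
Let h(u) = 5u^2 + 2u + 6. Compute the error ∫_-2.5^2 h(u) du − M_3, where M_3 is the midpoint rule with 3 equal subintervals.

Exact integral: ∫_-2.5^2 h(u) du = 64.125.
M_3 = 59.90625.
Error = 64.125 − 59.90625 = 4.21875.

4.21875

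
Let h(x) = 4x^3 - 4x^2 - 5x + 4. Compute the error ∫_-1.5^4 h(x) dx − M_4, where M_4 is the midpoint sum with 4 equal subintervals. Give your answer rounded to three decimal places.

9.532

Exact integral: ∫_-1.5^4 h(x) dx ≈ 148.72917.
M_4 ≈ 139.19727.
Error ≈ 148.72917 − 139.19727 ≈ 9.532.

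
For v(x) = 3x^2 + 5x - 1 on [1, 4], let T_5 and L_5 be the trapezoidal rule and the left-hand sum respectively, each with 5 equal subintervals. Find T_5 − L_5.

T_5 = 98.04.
L_5 = 80.04.
T_5 − L_5 = 18.

18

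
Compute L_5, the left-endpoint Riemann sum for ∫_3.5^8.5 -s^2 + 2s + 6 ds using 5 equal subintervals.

-76.25

Δs = (8.5 − 3.5)/5 = 1.
Left endpoints: 3.5, 4.5, 5.5, 6.5, 7.5.
f(3.5) = 0.75, f(4.5) = -5.25, f(5.5) = -13.25, f(6.5) = -23.25, f(7.5) = -35.25.
Sum = Δs · [f(3.5) + f(4.5) + f(5.5) + f(6.5) + f(7.5)].
Sum = -76.25.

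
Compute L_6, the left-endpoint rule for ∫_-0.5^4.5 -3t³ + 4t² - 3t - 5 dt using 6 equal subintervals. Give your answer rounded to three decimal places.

-161.956

Δt = (4.5 − (-0.5))/6 = 5/6.
Left endpoints: -0.5, 1/3, 7/6, 2, 17/6, 11/3.
f(-0.5) = -2.125, f(1/3) = -17/3, f(7/6) = -563/72, f(2) = -19, f(17/6) = -49.625, f(11/3) = -991/9.
Sum = Δt · [f(-0.5) + f(1/3) + f(7/6) + ...].
Sum ≈ -161.956.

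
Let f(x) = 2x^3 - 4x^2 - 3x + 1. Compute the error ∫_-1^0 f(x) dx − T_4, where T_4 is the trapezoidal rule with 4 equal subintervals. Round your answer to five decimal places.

0.07292

Exact integral: ∫_-1^0 f(x) dx ≈ 0.6666667.
T_4 = 0.59375.
Error ≈ 0.6666667 − 0.59375 ≈ 0.07292.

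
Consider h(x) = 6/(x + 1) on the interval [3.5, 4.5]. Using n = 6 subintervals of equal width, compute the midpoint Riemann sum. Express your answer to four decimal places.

Δx = (4.5 − 3.5)/6 = 1/6.
Midpoints: 43/12, 3.75, 47/12, 49/12, 4.25, 53/12.
h(43/12) = 72/55, h(3.75) = 24/19, h(47/12) = 72/59, h(49/12) = 72/61, h(4.25) = 8/7, h(53/12) = 72/65.
Sum = Δx · [h(43/12) + h(3.75) + h(47/12) + ...].
Sum ≈ 1.2039.

1.2039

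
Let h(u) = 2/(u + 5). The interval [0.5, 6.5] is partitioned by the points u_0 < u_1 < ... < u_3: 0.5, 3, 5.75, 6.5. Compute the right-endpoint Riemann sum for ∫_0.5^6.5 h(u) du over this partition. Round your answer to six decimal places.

Subinterval widths: 2.5, 2.75, 0.75.
Right endpoints: 3, 5.75, 6.5.
h(3) = 0.25, h(5.75) = 8/43, h(6.5) = 4/23.
Sum = Σ Δu_i · h(u_i).
Sum ≈ 1.267063.

1.267063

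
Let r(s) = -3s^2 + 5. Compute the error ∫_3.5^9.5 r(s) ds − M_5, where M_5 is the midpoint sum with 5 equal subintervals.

-2.16

Exact integral: ∫_3.5^9.5 r(s) ds = -784.5.
M_5 = -782.34.
Error = -784.5 − (-782.34) = -2.16.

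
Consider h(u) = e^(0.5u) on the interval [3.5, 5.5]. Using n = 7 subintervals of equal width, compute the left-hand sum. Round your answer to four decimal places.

Δu = (5.5 − 3.5)/7 = 2/7.
Left endpoints: 3.5, 53/14, 57/14, 61/14, 65/14, 69/14, 73/14.
h(3.5) ≈ 5.7546, h(53/14) ≈ 6.6383, h(57/14) ≈ 7.6577, h(61/14) ≈ 8.8337, h(65/14) ≈ 10.1902, h(69/14) ≈ 11.7551, h(73/14) ≈ 13.5603.
Sum = Δu · [h(3.5) + h(53/14) + h(57/14) + ...].
Sum ≈ 18.3971.

18.3971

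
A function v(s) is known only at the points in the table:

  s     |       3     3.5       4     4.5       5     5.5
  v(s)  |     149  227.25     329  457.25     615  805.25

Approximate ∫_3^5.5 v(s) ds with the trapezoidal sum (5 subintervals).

Δs = 0.5.
T_5 = (0.5/2)·[149 + 2·227.25 + 2·329 + 2·457.25 + 2·615 + 805.25] = 1052.8125.

1052.8125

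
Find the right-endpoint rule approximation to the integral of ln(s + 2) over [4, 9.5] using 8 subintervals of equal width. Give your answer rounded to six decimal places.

Δs = (9.5 − 4)/8 = 0.6875.
Right endpoints: 4.6875, 5.375, 6.0625, 6.75, 7.4375, 8.125, 8.8125, 9.5.
f(4.6875) ≈ 1.900240, f(5.375) ≈ 1.998096, f(6.0625) ≈ 2.087224, f(6.75) ≈ 2.169054, f(7.4375) ≈ 2.244691, f(8.125) ≈ 2.315008, f(8.8125) ≈ 2.380703, f(9.5) ≈ 2.442347.
Sum = Δs · [f(4.6875) + f(5.375) + f(6.0625) + ...].
Sum ≈ 12.056936.

12.056936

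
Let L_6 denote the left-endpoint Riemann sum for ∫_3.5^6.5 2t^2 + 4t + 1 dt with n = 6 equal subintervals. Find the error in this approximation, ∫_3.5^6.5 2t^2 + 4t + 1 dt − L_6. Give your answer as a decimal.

17.75

Exact integral: ∫_3.5^6.5 f(t) dt = 217.5.
L_6 = 199.75.
Error = 217.5 − 199.75 = 17.75.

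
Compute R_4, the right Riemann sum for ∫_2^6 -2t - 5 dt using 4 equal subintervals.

-56

Δt = (6 − 2)/4 = 1.
Right endpoints: 3, 4, 5, 6.
f(3) = -11, f(4) = -13, f(5) = -15, f(6) = -17.
Sum = Δt · [f(3) + f(4) + f(5) + f(6)].
Sum = -56.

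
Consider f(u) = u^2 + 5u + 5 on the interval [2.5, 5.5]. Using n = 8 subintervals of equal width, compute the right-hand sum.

Δu = (5.5 − 2.5)/8 = 0.375.
Right endpoints: 2.875, 3.25, 3.625, 4, 4.375, 4.75, 5.125, 5.5.
f(2.875) = 27.640625, f(3.25) = 31.8125, f(3.625) = 36.265625, f(4) = 41, f(4.375) = 46.015625, f(4.75) = 51.3125, f(5.125) = 56.890625, f(5.5) = 62.75.
Sum = Δu · [f(2.875) + f(3.25) + f(3.625) + ...].
Sum = 132.6328125.

132.6328125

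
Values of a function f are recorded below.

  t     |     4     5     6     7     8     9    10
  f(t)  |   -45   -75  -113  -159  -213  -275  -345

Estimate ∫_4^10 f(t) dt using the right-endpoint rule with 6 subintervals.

-1180

Δt = 1.
Sum = 1·[(-75) + (-113) + (-159) + (-213) + (-275) + (-345)] = -1180.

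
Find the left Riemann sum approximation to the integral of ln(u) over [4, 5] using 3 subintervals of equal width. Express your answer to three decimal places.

1.464

Δu = (5 − 4)/3 = 1/3.
Left endpoints: 4, 13/3, 14/3.
f(4) ≈ 1.386, f(13/3) ≈ 1.466, f(14/3) ≈ 1.540.
Sum = Δu · [f(4) + f(13/3) + f(14/3)].
Sum ≈ 1.464.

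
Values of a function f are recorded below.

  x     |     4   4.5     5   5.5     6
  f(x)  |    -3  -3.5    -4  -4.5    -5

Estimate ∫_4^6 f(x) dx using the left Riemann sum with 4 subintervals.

Δx = 0.5.
Sum = 0.5·[(-3) + (-3.5) + (-4) + (-4.5)] = -7.5.

-7.5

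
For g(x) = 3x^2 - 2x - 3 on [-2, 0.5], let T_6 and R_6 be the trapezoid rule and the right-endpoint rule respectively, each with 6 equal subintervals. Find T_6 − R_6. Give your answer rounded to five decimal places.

3.38542

T_6 ≈ 4.5920139.
R_6 ≈ 1.2065972.
T_6 − R_6 ≈ 3.38542.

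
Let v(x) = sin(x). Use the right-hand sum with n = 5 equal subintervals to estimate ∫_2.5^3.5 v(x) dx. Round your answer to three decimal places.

0.040

Δx = (3.5 − 2.5)/5 = 0.2.
Right endpoints: 2.7, 2.9, 3.1, 3.3, 3.5.
v(2.7) ≈ 0.427, v(2.9) ≈ 0.239, v(3.1) ≈ 0.042, v(3.3) ≈ -0.158, v(3.5) ≈ -0.351.
Sum = Δx · [v(2.7) + v(2.9) + v(3.1) + v(3.3) + v(3.5)].
Sum ≈ 0.040.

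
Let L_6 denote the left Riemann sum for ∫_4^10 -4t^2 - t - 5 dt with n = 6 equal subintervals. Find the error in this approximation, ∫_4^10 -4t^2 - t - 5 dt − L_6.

Exact integral: ∫_4^10 f(t) dt = -1320.
L_6 = -1153.
Error = -1320 − (-1153) = -167.

-167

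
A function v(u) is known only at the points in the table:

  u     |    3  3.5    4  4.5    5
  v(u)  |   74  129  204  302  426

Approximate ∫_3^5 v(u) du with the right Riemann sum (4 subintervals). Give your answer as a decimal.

530.5

Δu = 0.5.
Sum = 0.5·[129 + 204 + 302 + 426] = 530.5.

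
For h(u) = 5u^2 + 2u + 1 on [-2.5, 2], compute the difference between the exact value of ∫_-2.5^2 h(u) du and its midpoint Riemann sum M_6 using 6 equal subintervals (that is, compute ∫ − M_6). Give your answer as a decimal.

Exact integral: ∫_-2.5^2 h(u) du = 41.625.
M_6 = 40.5703125.
Error = 41.625 − 40.5703125 = 1.0546875.

1.0546875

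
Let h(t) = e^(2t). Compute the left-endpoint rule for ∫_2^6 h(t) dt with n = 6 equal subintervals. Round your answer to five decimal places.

Δt = (6 − 2)/6 = 2/3.
Left endpoints: 2, 8/3, 10/3, 4, 14/3, 16/3.
h(2) ≈ 54.59815, h(8/3) ≈ 207.12725, h(10/3) ≈ 785.77199, h(4) ≈ 2980.95799, h(14/3) ≈ 11308.76461, h(16/3) ≈ 42901.69723.
Sum = Δt · [h(2) + h(8/3) + h(10/3) + ...].
Sum ≈ 38825.94482.

38825.94482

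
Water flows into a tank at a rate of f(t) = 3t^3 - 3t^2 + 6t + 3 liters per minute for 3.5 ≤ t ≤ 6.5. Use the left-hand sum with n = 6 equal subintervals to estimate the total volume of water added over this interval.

Δt = (6.5 − 3.5)/6 = 0.5.
Left endpoints: 3.5, 4, 4.5, 5, 5.5, 6.
f(3.5) = 115.875, f(4) = 171, f(4.5) = 242.625, f(5) = 333, f(5.5) = 444.375, f(6) = 579.
Sum = Δt · [f(3.5) + f(4) + f(4.5) + ...].
Sum = 942.9375.

942.9375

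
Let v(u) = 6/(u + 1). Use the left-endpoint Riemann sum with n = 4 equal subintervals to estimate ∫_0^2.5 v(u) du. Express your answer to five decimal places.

9.02871

Δu = (2.5 − 0)/4 = 0.625.
Left endpoints: 0, 0.625, 1.25, 1.875.
v(0) = 6, v(0.625) = 48/13, v(1.25) = 8/3, v(1.875) = 48/23.
Sum = Δu · [v(0) + v(0.625) + v(1.25) + v(1.875)].
Sum ≈ 9.02871.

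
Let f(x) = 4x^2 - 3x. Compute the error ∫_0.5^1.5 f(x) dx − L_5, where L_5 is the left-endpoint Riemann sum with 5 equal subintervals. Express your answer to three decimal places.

Exact integral: ∫_0.5^1.5 f(x) dx ≈ 1.33333.
L_5 = 0.86.
Error ≈ 1.33333 − 0.86 ≈ 0.473.

0.473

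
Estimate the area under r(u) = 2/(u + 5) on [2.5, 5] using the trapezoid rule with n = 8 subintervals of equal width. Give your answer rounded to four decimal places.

0.5755

Δu = (5 − 2.5)/8 = 0.3125.
r(2.5) = 4/15, r(2.8125) = 0.256, r(3.125) = 16/65, r(3.4375) = 32/135, r(3.75) = 8/35, r(4.0625) = 32/145, r(4.375) = 16/75, r(4.6875) = 32/155, r(5) = 0.2.
T_8 = (Δu/2)·[r(u_0) + 2r(u_1) + ... + 2r(u_{7}) + r(u_8)].
Sum ≈ 0.5755.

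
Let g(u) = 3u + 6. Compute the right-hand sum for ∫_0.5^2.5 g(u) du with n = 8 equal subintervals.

Δu = (2.5 − 0.5)/8 = 0.25.
Right endpoints: 0.75, 1, 1.25, 1.5, 1.75, 2, 2.25, 2.5.
g(0.75) = 8.25, g(1) = 9, g(1.25) = 9.75, g(1.5) = 10.5, g(1.75) = 11.25, g(2) = 12, g(2.25) = 12.75, g(2.5) = 13.5.
Sum = Δu · [g(0.75) + g(1) + g(1.25) + ...].
Sum = 21.75.

21.75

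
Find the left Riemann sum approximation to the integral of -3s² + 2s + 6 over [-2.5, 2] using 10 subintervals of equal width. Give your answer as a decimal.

-2.874375

Δs = (2 − (-2.5))/10 = 0.45.
Left endpoints: -2.5, -2.05, -1.6, -1.15, -0.7, -0.25, 0.2, 0.65, 1.1, 1.55.
f(-2.5) = -17.75, f(-2.05) = -10.7075, f(-1.6) = -4.88, f(-1.15) = -0.2675, f(-0.7) = 3.13, f(-0.25) = 5.3125, f(0.2) = 6.28, f(0.65) = 6.0325, f(1.1) = 4.57, f(1.55) = 1.8925.
Sum = Δs · [f(-2.5) + f(-2.05) + f(-1.6) + ...].
Sum = -2.874375.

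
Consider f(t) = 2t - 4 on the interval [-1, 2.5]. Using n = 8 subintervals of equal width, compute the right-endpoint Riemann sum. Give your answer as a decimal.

-7.21875

Δt = (2.5 − (-1))/8 = 0.4375.
Right endpoints: -0.5625, -0.125, 0.3125, 0.75, 1.1875, 1.625, 2.0625, 2.5.
f(-0.5625) = -5.125, f(-0.125) = -4.25, f(0.3125) = -3.375, f(0.75) = -2.5, f(1.1875) = -1.625, f(1.625) = -0.75, f(2.0625) = 0.125, f(2.5) = 1.
Sum = Δt · [f(-0.5625) + f(-0.125) + f(0.3125) + ...].
Sum = -7.21875.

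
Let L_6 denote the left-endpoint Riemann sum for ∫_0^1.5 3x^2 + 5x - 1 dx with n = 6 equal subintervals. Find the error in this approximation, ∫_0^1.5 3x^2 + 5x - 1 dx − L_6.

1.734375

Exact integral: ∫_0^1.5 f(x) dx = 7.5.
L_6 = 5.765625.
Error = 7.5 − 5.765625 = 1.734375.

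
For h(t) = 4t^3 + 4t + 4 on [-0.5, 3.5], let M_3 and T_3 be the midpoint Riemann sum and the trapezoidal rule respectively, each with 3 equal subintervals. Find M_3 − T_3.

M_3 ≈ 179.33333.
T_3 ≈ 211.33333.
M_3 − T_3 = -32.

-32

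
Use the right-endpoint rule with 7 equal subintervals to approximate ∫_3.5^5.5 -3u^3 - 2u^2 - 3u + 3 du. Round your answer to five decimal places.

-737.16837

Δu = (5.5 − 3.5)/7 = 2/7.
Right endpoints: 53/14, 57/14, 61/14, 65/14, 69/14, 73/14, 5.5.
f(53/14) = -548215/2744, f(57/14) = -671835/2744, f(61/14) = -812767/2744, f(65/14) = -972163/2744, f(69/14) = -1151175/2744, f(73/14) = -1350955/2744, f(5.5) = -573.125.
Sum = Δu · [f(53/14) + f(57/14) + f(61/14) + ...].
Sum ≈ -737.16837.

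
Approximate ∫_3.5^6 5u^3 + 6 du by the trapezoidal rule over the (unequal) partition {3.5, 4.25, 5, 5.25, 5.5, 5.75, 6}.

1457.24609375

Subinterval widths: 0.75, 0.75, 0.25, 0.25, 0.25, 0.25.
f(3.5) = 220.375, f(4.25) = 389.828125, f(5) = 631, f(5.25) = 729.515625, f(5.5) = 837.875, f(5.75) = 956.546875, f(6) = 1086.
On each subinterval the trapezoid contributes (Δu_i/2)·[f(u_{i-1}) + f(u_i)].
Sum = 1457.24609375.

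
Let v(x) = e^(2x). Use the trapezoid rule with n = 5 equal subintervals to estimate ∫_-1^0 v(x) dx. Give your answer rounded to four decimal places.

0.4381

Δx = (0 − (-1))/5 = 0.2.
v(-1) ≈ 0.1353, v(-0.8) ≈ 0.2019, v(-0.6) ≈ 0.3012, v(-0.4) ≈ 0.4493, v(-0.2) ≈ 0.6703, v(0) ≈ 1.0000.
T_5 = (Δx/2)·[v(x_0) + 2v(x_1) + ... + 2v(x_{4}) + v(x_5)].
Sum ≈ 0.4381.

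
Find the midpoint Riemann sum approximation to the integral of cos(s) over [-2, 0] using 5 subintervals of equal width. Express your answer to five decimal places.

Δs = (0 − (-2))/5 = 0.4.
Midpoints: -1.8, -1.4, -1, -0.6, -0.2.
f(-1.8) ≈ -0.22720, f(-1.4) ≈ 0.16997, f(-1) ≈ 0.54030, f(-0.6) ≈ 0.82534, f(-0.2) ≈ 0.98007.
Sum = Δs · [f(-1.8) + f(-1.4) + f(-1) + f(-0.6) + f(-0.2)].
Sum ≈ 0.91539.

0.91539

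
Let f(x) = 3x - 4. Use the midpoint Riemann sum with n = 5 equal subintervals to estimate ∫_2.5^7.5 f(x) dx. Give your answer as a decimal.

55

Δx = (7.5 − 2.5)/5 = 1.
Midpoints: 3, 4, 5, 6, 7.
f(3) = 5, f(4) = 8, f(5) = 11, f(6) = 14, f(7) = 17.
Sum = Δx · [f(3) + f(4) + f(5) + f(6) + f(7)].
Sum = 55.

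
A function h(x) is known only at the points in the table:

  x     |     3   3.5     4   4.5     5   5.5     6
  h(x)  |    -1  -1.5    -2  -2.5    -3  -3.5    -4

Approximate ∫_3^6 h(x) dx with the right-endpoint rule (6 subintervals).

Δx = 0.5.
Sum = 0.5·[(-1.5) + (-2) + (-2.5) + (-3) + (-3.5) + (-4)] = -8.25.

-8.25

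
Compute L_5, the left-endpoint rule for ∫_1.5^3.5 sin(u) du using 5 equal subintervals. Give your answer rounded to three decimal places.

Δu = (3.5 − 1.5)/5 = 0.4.
Left endpoints: 1.5, 1.9, 2.3, 2.7, 3.1.
f(1.5) ≈ 0.997, f(1.9) ≈ 0.946, f(2.3) ≈ 0.746, f(2.7) ≈ 0.427, f(3.1) ≈ 0.042.
Sum = Δu · [f(1.5) + f(1.9) + f(2.3) + f(2.7) + f(3.1)].
Sum ≈ 1.263.

1.263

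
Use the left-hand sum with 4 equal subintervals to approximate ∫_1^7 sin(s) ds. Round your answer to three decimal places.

Δs = (7 − 1)/4 = 1.5.
Left endpoints: 1, 2.5, 4, 5.5.
f(1) ≈ 0.841, f(2.5) ≈ 0.598, f(4) ≈ -0.757, f(5.5) ≈ -0.706.
Sum = Δs · [f(1) + f(2.5) + f(4) + f(5.5)].
Sum ≈ -0.034.

-0.034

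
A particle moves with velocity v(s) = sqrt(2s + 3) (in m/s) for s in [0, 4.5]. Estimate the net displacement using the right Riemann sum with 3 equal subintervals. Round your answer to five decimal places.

13.37039

Δs = (4.5 − 0)/3 = 1.5.
Right endpoints: 1.5, 3, 4.5.
v(1.5) ≈ 2.44949, v(3) ≈ 3.00000, v(4.5) ≈ 3.46410.
Sum = Δs · [v(1.5) + v(3) + v(4.5)].
Sum ≈ 13.37039.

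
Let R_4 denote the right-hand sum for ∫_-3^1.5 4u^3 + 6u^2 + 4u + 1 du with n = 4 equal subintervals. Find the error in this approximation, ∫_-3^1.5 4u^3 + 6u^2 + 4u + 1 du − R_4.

Exact integral: ∫_-3^1.5 f(u) du = -24.1875.
R_4 = 28.65234375.
Error = -24.1875 − 28.65234375 = -52.83984375.

-52.83984375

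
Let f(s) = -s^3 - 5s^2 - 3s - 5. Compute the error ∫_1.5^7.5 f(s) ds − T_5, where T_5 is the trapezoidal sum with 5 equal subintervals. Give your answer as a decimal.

Exact integral: ∫_1.5^7.5 f(s) ds = -1598.25.
T_5 = -1624.89.
Error = -1598.25 − (-1624.89) = 26.64.

26.64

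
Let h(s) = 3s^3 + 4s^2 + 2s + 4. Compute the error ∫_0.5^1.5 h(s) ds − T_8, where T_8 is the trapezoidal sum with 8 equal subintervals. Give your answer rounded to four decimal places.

-0.0339

Exact integral: ∫_0.5^1.5 h(s) ds ≈ 14.083333.
T_8 = 14.1171875.
Error ≈ 14.083333 − 14.1171875 ≈ -0.0339.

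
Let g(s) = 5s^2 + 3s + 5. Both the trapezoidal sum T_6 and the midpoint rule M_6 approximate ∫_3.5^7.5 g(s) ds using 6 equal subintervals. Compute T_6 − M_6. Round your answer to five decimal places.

2.22222

T_6 ≈ 719.1481481.
M_6 ≈ 716.9259259.
T_6 − M_6 ≈ 2.22222.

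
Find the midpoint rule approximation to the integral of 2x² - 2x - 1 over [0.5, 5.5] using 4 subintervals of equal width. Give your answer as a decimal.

74.53125

Δx = (5.5 − 0.5)/4 = 1.25.
Midpoints: 1.125, 2.375, 3.625, 4.875.
f(1.125) = -0.71875, f(2.375) = 5.53125, f(3.625) = 18.03125, f(4.875) = 36.78125.
Sum = Δx · [f(1.125) + f(2.375) + f(3.625) + f(4.875)].
Sum = 74.53125.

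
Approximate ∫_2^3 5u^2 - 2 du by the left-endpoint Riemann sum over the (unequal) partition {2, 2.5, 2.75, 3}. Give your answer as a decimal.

25.265625

Subinterval widths: 0.5, 0.25, 0.25.
Left endpoints: 2, 2.5, 2.75.
f(2) = 18, f(2.5) = 29.25, f(2.75) = 35.8125.
Sum = Σ Δu_i · f(u_i).
Sum = 25.265625.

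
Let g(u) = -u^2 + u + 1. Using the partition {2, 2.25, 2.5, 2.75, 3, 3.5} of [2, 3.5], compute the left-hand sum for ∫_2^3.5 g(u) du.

-4.84375

Subinterval widths: 0.25, 0.25, 0.25, 0.25, 0.5.
Left endpoints: 2, 2.25, 2.5, 2.75, 3.
g(2) = -1, g(2.25) = -1.8125, g(2.5) = -2.75, g(2.75) = -3.8125, g(3) = -5.
Sum = Σ Δu_i · g(u_i).
Sum = -4.84375.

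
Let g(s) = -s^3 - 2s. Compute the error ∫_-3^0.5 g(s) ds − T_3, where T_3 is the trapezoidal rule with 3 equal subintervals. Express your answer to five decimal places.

-2.97743

Exact integral: ∫_-3^0.5 g(s) ds = 28.984375.
T_3 ≈ 31.9618056.
Error ≈ 28.984375 − 31.9618056 ≈ -2.97743.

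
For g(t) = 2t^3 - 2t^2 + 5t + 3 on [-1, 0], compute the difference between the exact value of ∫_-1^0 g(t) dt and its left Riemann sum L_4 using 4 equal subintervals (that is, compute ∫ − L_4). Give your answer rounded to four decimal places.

1.1771

Exact integral: ∫_-1^0 g(t) dt ≈ -0.666667.
L_4 = -1.84375.
Error ≈ -0.666667 − (-1.84375) ≈ 1.1771.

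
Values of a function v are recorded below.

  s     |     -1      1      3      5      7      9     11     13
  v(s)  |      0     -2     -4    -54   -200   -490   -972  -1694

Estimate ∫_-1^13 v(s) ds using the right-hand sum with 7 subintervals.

Δs = 2.
Sum = 2·[(-2) + (-4) + (-54) + (-200) + (-490) + (-972) + (-1694)] = -6832.

-6832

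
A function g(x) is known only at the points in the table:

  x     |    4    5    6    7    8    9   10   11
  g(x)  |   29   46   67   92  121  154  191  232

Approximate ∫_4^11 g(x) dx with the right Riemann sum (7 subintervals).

903

Δx = 1.
Sum = 1·[46 + 67 + 92 + 121 + 154 + 191 + 232] = 903.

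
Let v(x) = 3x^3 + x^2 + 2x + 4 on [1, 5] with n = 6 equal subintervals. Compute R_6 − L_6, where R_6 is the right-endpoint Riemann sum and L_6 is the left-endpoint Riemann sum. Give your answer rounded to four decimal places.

269.3333

R_6 ≈ 692.296296.
L_6 ≈ 422.962963.
R_6 − L_6 ≈ 269.3333.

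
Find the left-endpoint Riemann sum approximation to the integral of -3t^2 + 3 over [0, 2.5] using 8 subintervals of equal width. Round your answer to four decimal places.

Δt = (2.5 − 0)/8 = 0.3125.
Left endpoints: 0, 0.3125, 0.625, 0.9375, 1.25, 1.5625, 1.875, 2.1875.
f(0) = 3, f(0.3125) = 2.70703125, f(0.625) = 1.828125, f(0.9375) = 0.36328125, f(1.25) = -1.6875, f(1.5625) = -4.32421875, f(1.875) = -7.546875, f(2.1875) = -11.35546875.
Sum = Δt · [f(0) + f(0.3125) + f(0.625) + ...].
Sum ≈ -5.3174.

-5.3174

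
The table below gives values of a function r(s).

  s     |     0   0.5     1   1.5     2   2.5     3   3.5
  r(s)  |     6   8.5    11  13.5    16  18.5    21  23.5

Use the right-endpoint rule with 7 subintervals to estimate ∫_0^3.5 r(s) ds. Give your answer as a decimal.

56

Δs = 0.5.
Sum = 0.5·[8.5 + 11 + 13.5 + 16 + 18.5 + 21 + 23.5] = 56.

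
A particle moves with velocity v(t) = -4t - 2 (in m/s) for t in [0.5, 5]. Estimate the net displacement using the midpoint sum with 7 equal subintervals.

Δt = (5 − 0.5)/7 = 9/14.
Midpoints: 23/28, 41/28, 59/28, 2.75, 95/28, 113/28, 131/28.
v(23/28) = -37/7, v(41/28) = -55/7, v(59/28) = -73/7, v(2.75) = -13, v(95/28) = -109/7, v(113/28) = -127/7, v(131/28) = -145/7.
Sum = Δt · [v(23/28) + v(41/28) + v(59/28) + ...].
Sum = -58.5.

-58.5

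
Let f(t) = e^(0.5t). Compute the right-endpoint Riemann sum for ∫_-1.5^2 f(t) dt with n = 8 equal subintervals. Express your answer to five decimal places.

5.00102

Δt = (2 − (-1.5))/8 = 0.4375.
Right endpoints: -1.0625, -0.625, -0.1875, 0.25, 0.6875, 1.125, 1.5625, 2.
f(-1.0625) ≈ 0.58787, f(-0.625) ≈ 0.73162, f(-0.1875) ≈ 0.91051, f(0.25) ≈ 1.13315, f(0.6875) ≈ 1.41023, f(1.125) ≈ 1.75505, f(1.5625) ≈ 2.18420, f(2) ≈ 2.71828.
Sum = Δt · [f(-1.0625) + f(-0.625) + f(-0.1875) + ...].
Sum ≈ 5.00102.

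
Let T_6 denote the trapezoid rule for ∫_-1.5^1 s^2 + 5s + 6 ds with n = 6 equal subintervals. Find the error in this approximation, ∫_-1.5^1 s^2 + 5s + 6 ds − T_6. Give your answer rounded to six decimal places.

-0.072338

Exact integral: ∫_-1.5^1 f(s) ds ≈ 13.33333333.
T_6 ≈ 13.40567130.
Error ≈ 13.33333333 − 13.40567130 ≈ -0.072338.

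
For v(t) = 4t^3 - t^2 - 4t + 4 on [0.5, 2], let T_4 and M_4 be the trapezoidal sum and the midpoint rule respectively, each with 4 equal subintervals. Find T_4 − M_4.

T_4 = 12.3046875.
M_4 = 11.56640625.
T_4 − M_4 = 0.73828125.

0.73828125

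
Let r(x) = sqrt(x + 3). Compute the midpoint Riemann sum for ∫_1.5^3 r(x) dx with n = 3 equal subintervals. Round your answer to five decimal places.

Δx = (3 − 1.5)/3 = 0.5.
Midpoints: 1.75, 2.25, 2.75.
r(1.75) ≈ 2.17945, r(2.25) ≈ 2.29129, r(2.75) ≈ 2.39792.
Sum = Δx · [r(1.75) + r(2.25) + r(2.75)].
Sum ≈ 3.43433.

3.43433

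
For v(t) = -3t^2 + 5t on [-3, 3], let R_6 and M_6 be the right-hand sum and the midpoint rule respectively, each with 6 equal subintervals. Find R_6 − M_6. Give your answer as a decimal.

10.5

R_6 = -42.
M_6 = -52.5.
R_6 − M_6 = 10.5.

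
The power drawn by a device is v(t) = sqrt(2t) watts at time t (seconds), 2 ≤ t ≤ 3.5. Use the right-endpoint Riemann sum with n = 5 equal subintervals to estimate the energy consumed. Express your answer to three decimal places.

3.603

Δt = (3.5 − 2)/5 = 0.3.
Right endpoints: 2.3, 2.6, 2.9, 3.2, 3.5.
v(2.3) ≈ 2.145, v(2.6) ≈ 2.280, v(2.9) ≈ 2.408, v(3.2) ≈ 2.530, v(3.5) ≈ 2.646.
Sum = Δt · [v(2.3) + v(2.6) + v(2.9) + v(3.2) + v(3.5)].
Sum ≈ 3.603.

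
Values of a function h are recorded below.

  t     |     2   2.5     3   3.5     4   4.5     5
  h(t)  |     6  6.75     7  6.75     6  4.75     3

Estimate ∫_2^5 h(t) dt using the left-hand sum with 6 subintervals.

Δt = 0.5.
Sum = 0.5·[6 + 6.75 + 7 + 6.75 + 6 + 4.75] = 18.625.

18.625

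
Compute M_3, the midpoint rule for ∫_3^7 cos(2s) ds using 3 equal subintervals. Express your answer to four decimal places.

Δs = (7 − 3)/3 = 4/3.
Midpoints: 11/3, 5, 19/3.
f(11/3) ≈ 0.4974, f(5) ≈ -0.8391, f(19/3) ≈ 0.9950.
Sum = Δs · [f(11/3) + f(5) + f(19/3)].
Sum ≈ 0.8711.

0.8711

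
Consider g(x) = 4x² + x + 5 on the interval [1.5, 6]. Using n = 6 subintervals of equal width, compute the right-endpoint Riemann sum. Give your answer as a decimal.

Δx = (6 − 1.5)/6 = 0.75.
Right endpoints: 2.25, 3, 3.75, 4.5, 5.25, 6.
g(2.25) = 27.5, g(3) = 44, g(3.75) = 65, g(4.5) = 90.5, g(5.25) = 120.5, g(6) = 155.
Sum = Δx · [g(2.25) + g(3) + g(3.75) + ...].
Sum = 376.875.

376.875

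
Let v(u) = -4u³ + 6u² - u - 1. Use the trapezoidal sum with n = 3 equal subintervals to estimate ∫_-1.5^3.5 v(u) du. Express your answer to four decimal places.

Δu = (3.5 − (-1.5))/3 = 5/3.
v(-1.5) = 27.5, v(1/6) = -55/54, v(11/6) = -395/54, v(3.5) = -102.5.
T_3 = (Δu/2)·[v(u_0) + 2v(u_1) + 2v(u_2) + v(u_3)].
Sum ≈ -76.3889.

-76.3889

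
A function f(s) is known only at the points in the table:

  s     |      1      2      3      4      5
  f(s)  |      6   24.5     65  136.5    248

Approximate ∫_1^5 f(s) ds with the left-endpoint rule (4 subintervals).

232

Δs = 1.
Sum = 1·[6 + 24.5 + 65 + 136.5] = 232.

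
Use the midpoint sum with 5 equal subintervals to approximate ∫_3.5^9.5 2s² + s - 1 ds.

Δs = (9.5 − 3.5)/5 = 1.2.
Midpoints: 4.1, 5.3, 6.5, 7.7, 8.9.
f(4.1) = 36.72, f(5.3) = 60.48, f(6.5) = 90, f(7.7) = 125.28, f(8.9) = 166.32.
Sum = Δs · [f(4.1) + f(5.3) + f(6.5) + f(7.7) + f(8.9)].
Sum = 574.56.

574.56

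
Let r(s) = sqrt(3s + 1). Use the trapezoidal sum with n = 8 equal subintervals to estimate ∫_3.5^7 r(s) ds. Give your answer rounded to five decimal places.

14.26266

Δs = (7 − 3.5)/8 = 0.4375.
r(3.5) ≈ 3.39116, r(3.9375) ≈ 3.57946, r(4.375) ≈ 3.75832, r(4.8125) ≈ 3.92906, r(5.25) ≈ 4.09268, r(5.6875) ≈ 4.25000, r(6.125) ≈ 4.40170, r(6.5625) ≈ 4.54835, r(7) ≈ 4.69042.
T_8 = (Δs/2)·[r(s_0) + 2r(s_1) + ... + 2r(s_{7}) + r(s_8)].
Sum ≈ 14.26266.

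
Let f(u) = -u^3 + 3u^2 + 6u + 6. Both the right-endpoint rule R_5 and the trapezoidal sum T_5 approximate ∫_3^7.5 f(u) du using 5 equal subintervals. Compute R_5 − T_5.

R_5 = -316.6425.
T_5 = -214.88625.
R_5 − T_5 = -101.75625.

-101.75625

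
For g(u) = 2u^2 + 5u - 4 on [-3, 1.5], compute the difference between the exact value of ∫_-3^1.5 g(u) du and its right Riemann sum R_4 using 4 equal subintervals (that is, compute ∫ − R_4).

Exact integral: ∫_-3^1.5 g(u) du = -14.625.
R_4 = -7.6640625.
Error = -14.625 − (-7.6640625) = -6.9609375.

-6.9609375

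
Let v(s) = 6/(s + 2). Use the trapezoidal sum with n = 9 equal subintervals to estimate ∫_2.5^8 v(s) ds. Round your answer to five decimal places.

Δs = (8 − 2.5)/9 = 11/18.
v(2.5) = 4/3, v(28/9) = 27/23, v(67/18) = 108/103, v(13/3) = 18/19, v(89/18) = 0.864, v(50/9) = 27/34, v(37/6) = 36/49, v(61/9) = 54/79, v(133/18) = 108/169, v(8) = 0.6.
T_9 = (Δs/2)·[v(s_0) + 2v(s_1) + ... + 2v(s_{8}) + v(s_9)].
Sum ≈ 4.79838.

4.79838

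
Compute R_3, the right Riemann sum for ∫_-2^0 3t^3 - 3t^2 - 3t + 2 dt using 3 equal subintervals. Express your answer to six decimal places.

Δt = (0 − (-2))/3 = 2/3.
Right endpoints: -4/3, -2/3, 0.
f(-4/3) = -58/9, f(-2/3) = 16/9, f(0) = 2.
Sum = Δt · [f(-4/3) + f(-2/3) + f(0)].
Sum ≈ -1.777778.

-1.777778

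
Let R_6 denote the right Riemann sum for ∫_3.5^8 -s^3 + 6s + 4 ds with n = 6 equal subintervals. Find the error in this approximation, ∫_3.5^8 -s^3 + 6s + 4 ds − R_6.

173.07421875

Exact integral: ∫_3.5^8 f(s) ds = -813.234375.
R_6 = -986.30859375.
Error = -813.234375 − (-986.30859375) = 173.07421875.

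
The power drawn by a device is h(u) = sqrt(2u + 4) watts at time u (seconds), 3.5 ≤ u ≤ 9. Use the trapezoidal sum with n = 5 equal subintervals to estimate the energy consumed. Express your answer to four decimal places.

Δu = (9 − 3.5)/5 = 1.1.
h(3.5) ≈ 3.3166, h(4.6) ≈ 3.6332, h(5.7) ≈ 3.9243, h(6.8) ≈ 4.1952, h(7.9) ≈ 4.4497, h(9) ≈ 4.6904.
T_5 = (Δu/2)·[h(u_0) + 2h(u_1) + ... + 2h(u_{4}) + h(u_5)].
Sum ≈ 22.2265.

22.2265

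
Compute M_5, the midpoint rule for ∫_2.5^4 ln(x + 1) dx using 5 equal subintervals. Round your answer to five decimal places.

Δx = (4 − 2.5)/5 = 0.3.
Midpoints: 2.65, 2.95, 3.25, 3.55, 3.85.
f(2.65) ≈ 1.29473, f(2.95) ≈ 1.37372, f(3.25) ≈ 1.44692, f(3.55) ≈ 1.51513, f(3.85) ≈ 1.57898.
Sum = Δx · [f(2.65) + f(2.95) + f(3.25) + f(3.55) + f(3.85)].
Sum ≈ 2.16284.

2.16284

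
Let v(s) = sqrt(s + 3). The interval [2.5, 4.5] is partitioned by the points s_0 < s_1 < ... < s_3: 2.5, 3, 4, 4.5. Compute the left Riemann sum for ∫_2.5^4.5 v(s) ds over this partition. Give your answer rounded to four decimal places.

Subinterval widths: 0.5, 1, 0.5.
Left endpoints: 2.5, 3, 4.
v(2.5) ≈ 2.3452, v(3) ≈ 2.4495, v(4) ≈ 2.6458.
Sum = Σ Δs_i · v(s_i).
Sum ≈ 4.9450.

4.9450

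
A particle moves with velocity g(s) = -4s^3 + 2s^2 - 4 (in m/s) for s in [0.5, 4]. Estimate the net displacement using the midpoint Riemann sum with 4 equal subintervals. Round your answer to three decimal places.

-221.771

Δs = (4 − 0.5)/4 = 0.875.
Midpoints: 0.9375, 1.8125, 2.6875, 3.5625.
g(0.9375) = -5671/1024, g(1.8125) = -21757/1024, g(2.6875) = -68811/1024, g(3.5625) = -163297/1024.
Sum = Δs · [g(0.9375) + g(1.8125) + g(2.6875) + g(3.5625)].
Sum ≈ -221.771.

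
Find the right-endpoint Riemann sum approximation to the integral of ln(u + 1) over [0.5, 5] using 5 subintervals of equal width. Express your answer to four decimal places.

6.2329

Δu = (5 − 0.5)/5 = 0.9.
Right endpoints: 1.4, 2.3, 3.2, 4.1, 5.
f(1.4) ≈ 0.8755, f(2.3) ≈ 1.1939, f(3.2) ≈ 1.4351, f(4.1) ≈ 1.6292, f(5) ≈ 1.7918.
Sum = Δu · [f(1.4) + f(2.3) + f(3.2) + f(4.1) + f(5)].
Sum ≈ 6.2329.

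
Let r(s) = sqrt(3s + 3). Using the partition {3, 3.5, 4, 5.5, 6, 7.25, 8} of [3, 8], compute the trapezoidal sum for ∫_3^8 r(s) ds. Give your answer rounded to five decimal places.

21.92525

Subinterval widths: 0.5, 0.5, 1.5, 0.5, 1.25, 0.75.
r(3) ≈ 3.46410, r(3.5) ≈ 3.67423, r(4) ≈ 3.87298, r(5.5) ≈ 4.41588, r(6) ≈ 4.58258, r(7.25) ≈ 4.97494, r(8) ≈ 5.19615.
On each subinterval the trapezoid contributes (Δs_i/2)·[r(s_{i-1}) + r(s_i)].
Sum ≈ 21.92525.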